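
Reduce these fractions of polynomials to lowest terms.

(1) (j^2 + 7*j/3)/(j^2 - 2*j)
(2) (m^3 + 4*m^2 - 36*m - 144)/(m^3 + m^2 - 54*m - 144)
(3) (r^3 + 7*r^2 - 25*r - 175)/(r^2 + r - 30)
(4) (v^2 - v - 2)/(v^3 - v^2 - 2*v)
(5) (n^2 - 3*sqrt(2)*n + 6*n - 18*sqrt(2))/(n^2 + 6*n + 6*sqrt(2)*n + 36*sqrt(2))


(1) = (3*j + 7)/(3*j - 6)
(2) = (m^2 - 2*m - 24)/(m^2 - 5*m - 24)
(3) = (r^2 + 12*r + 35)/(r + 6)
(4) = 1/v
(5) = (n - 3*sqrt(2))/(n + 6*sqrt(2))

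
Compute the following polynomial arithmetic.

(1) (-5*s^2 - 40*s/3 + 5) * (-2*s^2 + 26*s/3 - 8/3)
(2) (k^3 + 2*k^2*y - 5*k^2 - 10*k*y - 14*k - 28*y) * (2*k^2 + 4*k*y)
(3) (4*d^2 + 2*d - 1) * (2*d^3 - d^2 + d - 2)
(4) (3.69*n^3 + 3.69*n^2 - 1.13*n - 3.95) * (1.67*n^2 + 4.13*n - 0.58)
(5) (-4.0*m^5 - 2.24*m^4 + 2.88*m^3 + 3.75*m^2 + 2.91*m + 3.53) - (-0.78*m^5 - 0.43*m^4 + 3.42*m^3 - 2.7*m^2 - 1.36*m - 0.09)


(1) = 10*s^4 - 50*s^3/3 - 1010*s^2/9 + 710*s/9 - 40/3
(2) = 2*k^5 + 8*k^4*y - 10*k^4 + 8*k^3*y^2 - 40*k^3*y - 28*k^3 - 40*k^2*y^2 - 112*k^2*y - 112*k*y^2
(3) = 8*d^5 - 5*d^2 - 5*d + 2
(4) = 6.1623*n^5 + 21.402*n^4 + 11.2124*n^3 - 13.4036*n^2 - 15.6581*n + 2.291
(5) = -3.22*m^5 - 1.81*m^4 - 0.54*m^3 + 6.45*m^2 + 4.27*m + 3.62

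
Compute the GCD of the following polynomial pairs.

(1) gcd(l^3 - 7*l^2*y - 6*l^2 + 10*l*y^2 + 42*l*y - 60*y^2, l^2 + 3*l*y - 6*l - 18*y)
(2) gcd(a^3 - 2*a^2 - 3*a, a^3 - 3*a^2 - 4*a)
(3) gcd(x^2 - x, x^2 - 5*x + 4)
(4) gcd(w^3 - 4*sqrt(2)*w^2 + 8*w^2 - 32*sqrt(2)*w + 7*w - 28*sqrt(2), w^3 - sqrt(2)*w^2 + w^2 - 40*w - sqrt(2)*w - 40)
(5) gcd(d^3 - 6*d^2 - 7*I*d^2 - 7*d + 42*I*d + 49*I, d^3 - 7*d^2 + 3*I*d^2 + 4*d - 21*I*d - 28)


(1) = l - 6
(2) = gcd(a*(a - 3)*(a + 1), a*(a - 4)*(a + 1)) = a^2 + a
(3) = gcd(x*(x - 1), (x - 4)*(x - 1)) = x - 1
(4) = gcd((w + 1)*(w + 7)*(w - 4*sqrt(2)), (w + 1)*(w - 5*sqrt(2))*(w + 4*sqrt(2))) = w + 1
(5) = gcd((d - 7)*(d + 1)*(d - 7*I), (d - 7)*(d - I)*(d + 4*I)) = d - 7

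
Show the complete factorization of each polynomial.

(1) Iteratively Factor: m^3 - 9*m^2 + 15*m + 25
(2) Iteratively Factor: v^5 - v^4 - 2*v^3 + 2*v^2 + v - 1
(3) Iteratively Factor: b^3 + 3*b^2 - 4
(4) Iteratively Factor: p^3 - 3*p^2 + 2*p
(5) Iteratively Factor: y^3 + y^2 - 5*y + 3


(1) = (m + 1)*(m^2 - 10*m + 25) = (m - 5)*(m + 1)*(m - 5)
(2) = (v - 1)*(v^4 - 2*v^2 + 1) = (v - 1)*(v + 1)*(v^3 - v^2 - v + 1) = (v - 1)^2*(v + 1)*(v^2 - 1) = (v - 1)^3*(v + 1)*(v + 1)
(3) = (b + 2)*(b^2 + b - 2) = (b - 1)*(b + 2)*(b + 2)
(4) = (p - 1)*(p^2 - 2*p) = (p - 2)*(p - 1)*(p)
(5) = (y - 1)*(y^2 + 2*y - 3) = (y - 1)^2*(y + 3)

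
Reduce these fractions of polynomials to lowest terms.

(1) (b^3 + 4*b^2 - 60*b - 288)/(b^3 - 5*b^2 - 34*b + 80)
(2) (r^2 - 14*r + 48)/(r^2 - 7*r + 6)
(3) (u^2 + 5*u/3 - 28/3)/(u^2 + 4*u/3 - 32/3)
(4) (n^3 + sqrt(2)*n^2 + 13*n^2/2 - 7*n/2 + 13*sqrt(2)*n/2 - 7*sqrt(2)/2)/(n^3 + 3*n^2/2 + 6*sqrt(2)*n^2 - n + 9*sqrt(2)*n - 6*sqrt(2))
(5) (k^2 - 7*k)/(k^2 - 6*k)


(1) = (b^2 + 12*b + 36)/(b^2 + 3*b - 10)
(2) = (r - 8)/(r - 1)
(3) = (3*u - 7)/(3*u - 8)
(4) = (4*n^2 + n*(4*sqrt(2) + 28) + 28*sqrt(2))/(4*n^2 + n*(8 + 24*sqrt(2)) + 48*sqrt(2))
(5) = (k - 7)/(k - 6)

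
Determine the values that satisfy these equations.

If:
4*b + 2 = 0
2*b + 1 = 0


Then:
b = -1/2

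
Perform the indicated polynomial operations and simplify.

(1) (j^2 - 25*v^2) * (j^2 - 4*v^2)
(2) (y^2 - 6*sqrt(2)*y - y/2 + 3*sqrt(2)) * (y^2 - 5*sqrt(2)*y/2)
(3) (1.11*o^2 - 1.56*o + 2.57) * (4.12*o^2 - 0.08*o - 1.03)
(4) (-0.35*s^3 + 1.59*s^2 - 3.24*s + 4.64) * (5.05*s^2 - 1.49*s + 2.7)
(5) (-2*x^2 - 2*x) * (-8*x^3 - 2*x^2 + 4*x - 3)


(1) = j^4 - 29*j^2*v^2 + 100*v^4
(2) = y^4 - 17*sqrt(2)*y^3/2 - y^3/2 + 17*sqrt(2)*y^2/4 + 30*y^2 - 15*y
(3) = 4.5732*o^4 - 6.516*o^3 + 9.5699*o^2 + 1.4012*o - 2.6471
(4) = -1.7675*s^5 + 8.551*s^4 - 19.6761*s^3 + 32.5526*s^2 - 15.6616*s + 12.528
(5) = 16*x^5 + 20*x^4 - 4*x^3 - 2*x^2 + 6*x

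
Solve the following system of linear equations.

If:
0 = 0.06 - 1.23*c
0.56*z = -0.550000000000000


Then:
c = 0.05
z = -0.98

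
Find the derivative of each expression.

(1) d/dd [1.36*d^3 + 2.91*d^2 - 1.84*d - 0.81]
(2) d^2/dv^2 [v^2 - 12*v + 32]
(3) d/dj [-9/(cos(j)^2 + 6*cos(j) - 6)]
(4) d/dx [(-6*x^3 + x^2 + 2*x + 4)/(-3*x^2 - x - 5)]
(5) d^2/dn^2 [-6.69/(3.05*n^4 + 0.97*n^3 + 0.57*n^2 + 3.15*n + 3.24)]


(1) = 4.08*d^2 + 5.82*d - 1.84
(2) = 2
(3) = -18*(cos(j) + 3)*sin(j)/(cos(j)^2 + 6*cos(j) - 6)^2
(4) = (18*x^4 + 12*x^3 + 95*x^2 + 14*x - 6)/(9*x^4 + 6*x^3 + 31*x^2 + 10*x + 25)
(5) = ((244.854*n^2 + 38.9358*n + 7.6266)*(3.05*n^4 + 0.97*n^3 + 0.57*n^2 + 3.15*n + 3.24) - 6.69*(12.2*n^3 + 2.91*n^2 + 1.14*n + 3.15)*(24.4*n^3 + 5.82*n^2 + 2.28*n + 6.3))/(3.05*n^4 + 0.97*n^3 + 0.57*n^2 + 3.15*n + 3.24)^3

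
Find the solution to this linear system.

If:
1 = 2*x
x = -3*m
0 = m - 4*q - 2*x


Then:
m = -1/6
q = -7/24
x = 1/2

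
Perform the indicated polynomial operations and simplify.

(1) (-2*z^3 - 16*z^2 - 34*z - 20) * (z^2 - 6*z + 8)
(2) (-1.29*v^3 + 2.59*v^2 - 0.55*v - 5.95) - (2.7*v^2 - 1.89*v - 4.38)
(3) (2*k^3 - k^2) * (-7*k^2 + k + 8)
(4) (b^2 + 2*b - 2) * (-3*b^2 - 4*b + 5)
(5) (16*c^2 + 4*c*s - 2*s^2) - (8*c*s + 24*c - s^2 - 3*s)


(1) = -2*z^5 - 4*z^4 + 46*z^3 + 56*z^2 - 152*z - 160
(2) = -1.29*v^3 - 0.11*v^2 + 1.34*v - 1.57
(3) = -14*k^5 + 9*k^4 + 15*k^3 - 8*k^2
(4) = -3*b^4 - 10*b^3 + 3*b^2 + 18*b - 10
(5) = 16*c^2 - 4*c*s - 24*c - s^2 + 3*s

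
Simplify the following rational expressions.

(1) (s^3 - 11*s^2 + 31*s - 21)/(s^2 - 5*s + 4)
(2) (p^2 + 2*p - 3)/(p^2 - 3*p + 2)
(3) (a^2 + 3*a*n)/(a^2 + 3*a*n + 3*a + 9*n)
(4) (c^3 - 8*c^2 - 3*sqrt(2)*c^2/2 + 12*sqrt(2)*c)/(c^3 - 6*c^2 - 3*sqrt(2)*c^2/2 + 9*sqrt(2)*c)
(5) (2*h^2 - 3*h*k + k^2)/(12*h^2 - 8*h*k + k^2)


(1) = (s^2 - 10*s + 21)/(s - 4)
(2) = (p + 3)/(p - 2)
(3) = a/(a + 3)
(4) = (4*c - 32)/(4*c - 24)
(5) = (h - k)/(6*h - k)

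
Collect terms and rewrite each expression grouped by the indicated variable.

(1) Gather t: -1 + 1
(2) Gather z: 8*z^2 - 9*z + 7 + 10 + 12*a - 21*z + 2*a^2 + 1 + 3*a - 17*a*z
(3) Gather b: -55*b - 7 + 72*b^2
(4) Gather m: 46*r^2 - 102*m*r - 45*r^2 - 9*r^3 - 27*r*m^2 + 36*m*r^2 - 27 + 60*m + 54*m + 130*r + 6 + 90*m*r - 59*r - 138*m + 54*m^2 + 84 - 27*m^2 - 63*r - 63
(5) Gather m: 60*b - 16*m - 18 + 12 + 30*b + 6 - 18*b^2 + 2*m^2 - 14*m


(1) = 0
(2) = 2*a^2 + 15*a + 8*z^2 + z*(-17*a - 30) + 18
(3) = 72*b^2 - 55*b - 7
(4) = m^2*(27 - 27*r) + m*(36*r^2 - 12*r - 24) - 9*r^3 + r^2 + 8*r
(5) = -18*b^2 + 90*b + 2*m^2 - 30*m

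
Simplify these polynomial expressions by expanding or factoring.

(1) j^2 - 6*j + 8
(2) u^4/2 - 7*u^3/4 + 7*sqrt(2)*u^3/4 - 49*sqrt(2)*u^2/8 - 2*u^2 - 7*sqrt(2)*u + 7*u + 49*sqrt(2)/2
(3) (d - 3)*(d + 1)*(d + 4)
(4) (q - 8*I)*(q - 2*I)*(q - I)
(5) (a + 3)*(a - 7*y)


(1) = (j - 4)*(j - 2)
(2) = (u/2 + 1)*(u - 7/2)*(u - 2)*(u + 7*sqrt(2)/2)
(3) = d^3 + 2*d^2 - 11*d - 12
(4) = q^3 - 11*I*q^2 - 26*q + 16*I
(5) = a^2 - 7*a*y + 3*a - 21*y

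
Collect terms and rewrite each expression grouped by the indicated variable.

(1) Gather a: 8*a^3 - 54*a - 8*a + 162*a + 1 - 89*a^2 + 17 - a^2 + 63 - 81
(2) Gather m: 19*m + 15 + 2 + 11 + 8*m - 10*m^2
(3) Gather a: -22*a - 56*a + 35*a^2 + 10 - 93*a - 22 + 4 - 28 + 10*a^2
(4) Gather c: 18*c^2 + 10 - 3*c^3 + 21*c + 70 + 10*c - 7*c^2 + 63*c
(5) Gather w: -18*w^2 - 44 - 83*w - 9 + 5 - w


(1) = 8*a^3 - 90*a^2 + 100*a
(2) = -10*m^2 + 27*m + 28
(3) = 45*a^2 - 171*a - 36
(4) = -3*c^3 + 11*c^2 + 94*c + 80
(5) = -18*w^2 - 84*w - 48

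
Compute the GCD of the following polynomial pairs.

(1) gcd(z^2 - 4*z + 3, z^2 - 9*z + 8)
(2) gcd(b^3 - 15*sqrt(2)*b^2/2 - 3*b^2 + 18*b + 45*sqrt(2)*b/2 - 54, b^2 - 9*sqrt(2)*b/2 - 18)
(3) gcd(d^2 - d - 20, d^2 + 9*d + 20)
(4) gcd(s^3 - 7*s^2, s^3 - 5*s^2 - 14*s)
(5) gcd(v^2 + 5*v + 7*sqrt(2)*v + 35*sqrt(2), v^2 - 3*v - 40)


(1) = z - 1
(2) = gcd((b - 3)*(b - 6*sqrt(2))*(b - 3*sqrt(2)/2), (b - 6*sqrt(2))*(b + 3*sqrt(2)/2)) = b - 6*sqrt(2)
(3) = gcd((d - 5)*(d + 4), (d + 4)*(d + 5)) = d + 4
(4) = s^2 - 7*s
(5) = gcd((v + 5)*(v + 7*sqrt(2)), (v - 8)*(v + 5)) = v + 5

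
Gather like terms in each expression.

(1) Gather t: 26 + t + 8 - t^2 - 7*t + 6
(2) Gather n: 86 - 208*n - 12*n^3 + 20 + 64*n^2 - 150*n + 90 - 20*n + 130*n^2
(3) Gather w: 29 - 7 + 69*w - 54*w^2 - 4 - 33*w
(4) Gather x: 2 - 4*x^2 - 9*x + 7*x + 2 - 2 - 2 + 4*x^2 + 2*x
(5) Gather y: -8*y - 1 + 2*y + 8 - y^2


(1) = -t^2 - 6*t + 40
(2) = -12*n^3 + 194*n^2 - 378*n + 196
(3) = -54*w^2 + 36*w + 18
(4) = 0
(5) = -y^2 - 6*y + 7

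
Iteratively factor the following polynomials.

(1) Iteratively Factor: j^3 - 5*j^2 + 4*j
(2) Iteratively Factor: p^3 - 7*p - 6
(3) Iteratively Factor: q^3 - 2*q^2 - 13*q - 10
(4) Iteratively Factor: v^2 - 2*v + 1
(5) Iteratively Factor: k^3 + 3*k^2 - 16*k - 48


(1) = (j - 1)*(j^2 - 4*j) = (j - 4)*(j - 1)*(j)
(2) = (p + 2)*(p^2 - 2*p - 3) = (p - 3)*(p + 2)*(p + 1)
(3) = (q + 2)*(q^2 - 4*q - 5) = (q + 1)*(q + 2)*(q - 5)
(4) = (v - 1)*(v - 1)
(5) = (k + 3)*(k^2 - 16) = (k - 4)*(k + 3)*(k + 4)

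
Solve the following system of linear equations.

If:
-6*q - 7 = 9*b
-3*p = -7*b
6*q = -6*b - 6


Then:
b = -1/3
p = -7/9
q = -2/3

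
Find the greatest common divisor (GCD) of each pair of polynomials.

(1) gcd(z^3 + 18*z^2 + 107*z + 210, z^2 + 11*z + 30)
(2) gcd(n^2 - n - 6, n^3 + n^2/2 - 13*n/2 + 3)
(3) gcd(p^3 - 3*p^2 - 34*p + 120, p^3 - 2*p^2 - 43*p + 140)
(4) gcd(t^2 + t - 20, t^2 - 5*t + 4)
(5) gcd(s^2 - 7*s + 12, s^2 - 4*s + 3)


(1) = z^2 + 11*z + 30
(2) = 1
(3) = gcd((p - 5)*(p - 4)*(p + 6), (p - 5)*(p - 4)*(p + 7)) = p^2 - 9*p + 20
(4) = t - 4
(5) = s - 3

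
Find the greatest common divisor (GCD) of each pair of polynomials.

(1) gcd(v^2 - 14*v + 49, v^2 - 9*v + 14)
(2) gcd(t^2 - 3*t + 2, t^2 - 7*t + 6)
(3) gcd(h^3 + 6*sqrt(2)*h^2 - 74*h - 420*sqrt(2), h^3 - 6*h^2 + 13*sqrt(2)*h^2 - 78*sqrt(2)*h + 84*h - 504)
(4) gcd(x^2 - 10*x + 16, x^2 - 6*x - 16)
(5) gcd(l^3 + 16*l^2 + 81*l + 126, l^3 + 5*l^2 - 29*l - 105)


(1) = v - 7
(2) = gcd((t - 2)*(t - 1), (t - 6)*(t - 1)) = t - 1
(3) = gcd((h - 6*sqrt(2))*(h + 5*sqrt(2))*(h + 7*sqrt(2)), (h - 6)*(h + 6*sqrt(2))*(h + 7*sqrt(2))) = h + 7*sqrt(2)
(4) = x - 8
(5) = gcd((l + 3)*(l + 6)*(l + 7), (l - 5)*(l + 3)*(l + 7)) = l^2 + 10*l + 21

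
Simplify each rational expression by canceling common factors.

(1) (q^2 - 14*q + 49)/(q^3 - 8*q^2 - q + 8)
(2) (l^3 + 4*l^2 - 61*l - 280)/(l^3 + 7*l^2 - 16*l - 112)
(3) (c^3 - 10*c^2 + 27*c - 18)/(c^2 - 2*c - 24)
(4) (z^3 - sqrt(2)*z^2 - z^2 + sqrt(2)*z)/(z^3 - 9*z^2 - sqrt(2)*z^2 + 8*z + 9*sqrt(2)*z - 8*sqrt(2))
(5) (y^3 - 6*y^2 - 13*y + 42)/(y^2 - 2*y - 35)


(1) = (q^2 - 14*q + 49)/(q^3 - 8*q^2 - q + 8)
(2) = (l^2 - 3*l - 40)/(l^2 - 16)
(3) = (c^2 - 4*c + 3)/(c + 4)
(4) = z/(z - 8)
(5) = (y^2 + y - 6)/(y + 5)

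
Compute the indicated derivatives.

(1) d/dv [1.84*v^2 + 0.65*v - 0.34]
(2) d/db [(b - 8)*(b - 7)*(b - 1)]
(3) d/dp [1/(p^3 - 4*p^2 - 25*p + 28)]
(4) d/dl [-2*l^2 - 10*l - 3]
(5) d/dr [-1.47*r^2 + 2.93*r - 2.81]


(1) = 3.68*v + 0.65
(2) = 3*b^2 - 32*b + 71
(3) = (-3*p^2 + 8*p + 25)/(p^3 - 4*p^2 - 25*p + 28)^2
(4) = -4*l - 10
(5) = 2.93 - 2.94*r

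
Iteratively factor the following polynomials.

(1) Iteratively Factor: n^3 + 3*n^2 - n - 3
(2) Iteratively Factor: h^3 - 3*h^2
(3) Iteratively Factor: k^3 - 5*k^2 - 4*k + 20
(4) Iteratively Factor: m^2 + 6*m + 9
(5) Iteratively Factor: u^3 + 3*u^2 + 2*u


(1) = (n + 1)*(n^2 + 2*n - 3) = (n + 1)*(n + 3)*(n - 1)
(2) = (h)*(h^2 - 3*h) = h*(h - 3)*(h)
(3) = (k - 5)*(k^2 - 4) = (k - 5)*(k + 2)*(k - 2)
(4) = (m + 3)*(m + 3)
(5) = (u + 1)*(u^2 + 2*u) = (u + 1)*(u + 2)*(u)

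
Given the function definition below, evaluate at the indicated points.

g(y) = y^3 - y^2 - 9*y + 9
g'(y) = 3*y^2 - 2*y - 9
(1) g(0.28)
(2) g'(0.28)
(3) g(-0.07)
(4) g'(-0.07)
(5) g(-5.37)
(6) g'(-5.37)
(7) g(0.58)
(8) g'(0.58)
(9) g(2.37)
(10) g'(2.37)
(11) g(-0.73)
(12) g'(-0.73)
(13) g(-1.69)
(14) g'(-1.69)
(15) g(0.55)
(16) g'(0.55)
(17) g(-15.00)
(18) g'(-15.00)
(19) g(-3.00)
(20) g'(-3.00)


(1) = 6.42
(2) = -9.32
(3) = 9.62
(4) = -8.85
(5) = -126.36
(6) = 88.25
(7) = 3.64
(8) = -9.15
(9) = -4.63
(10) = 3.11
(11) = 14.65
(12) = -5.94
(13) = 16.53
(14) = 2.95
(15) = 3.91
(16) = -9.19
(17) = -3456.00
(18) = 696.00
(19) = 0.00
(20) = 24.00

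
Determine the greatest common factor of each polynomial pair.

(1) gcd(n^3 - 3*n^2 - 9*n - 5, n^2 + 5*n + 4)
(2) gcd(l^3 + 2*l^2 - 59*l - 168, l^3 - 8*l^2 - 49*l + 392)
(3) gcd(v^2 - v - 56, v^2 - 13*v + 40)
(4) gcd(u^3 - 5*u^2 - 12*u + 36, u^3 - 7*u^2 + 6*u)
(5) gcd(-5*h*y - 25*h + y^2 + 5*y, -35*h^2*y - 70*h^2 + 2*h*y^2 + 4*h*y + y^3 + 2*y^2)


(1) = gcd((n - 5)*(n + 1)^2, (n + 1)*(n + 4)) = n + 1
(2) = l^2 - l - 56
(3) = v - 8
(4) = gcd((u - 6)*(u - 2)*(u + 3), u*(u - 6)*(u - 1)) = u - 6
(5) = -5*h + y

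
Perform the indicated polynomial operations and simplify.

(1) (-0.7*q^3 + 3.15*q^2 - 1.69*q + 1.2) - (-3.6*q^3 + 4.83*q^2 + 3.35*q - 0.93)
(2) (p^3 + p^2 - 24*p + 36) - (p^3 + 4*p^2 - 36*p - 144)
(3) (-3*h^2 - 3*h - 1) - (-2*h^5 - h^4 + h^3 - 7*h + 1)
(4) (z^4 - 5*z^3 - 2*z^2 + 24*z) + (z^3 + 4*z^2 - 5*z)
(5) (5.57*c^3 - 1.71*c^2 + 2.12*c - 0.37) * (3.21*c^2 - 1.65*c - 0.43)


(1) = 2.9*q^3 - 1.68*q^2 - 5.04*q + 2.13
(2) = -3*p^2 + 12*p + 180
(3) = 2*h^5 + h^4 - h^3 - 3*h^2 + 4*h - 2
(4) = z^4 - 4*z^3 + 2*z^2 + 19*z
(5) = 17.8797*c^5 - 14.6796*c^4 + 7.2316*c^3 - 3.9504*c^2 - 0.3011*c + 0.1591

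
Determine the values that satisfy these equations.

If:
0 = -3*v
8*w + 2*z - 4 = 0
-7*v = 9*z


Then:
v = 0
w = 1/2
z = 0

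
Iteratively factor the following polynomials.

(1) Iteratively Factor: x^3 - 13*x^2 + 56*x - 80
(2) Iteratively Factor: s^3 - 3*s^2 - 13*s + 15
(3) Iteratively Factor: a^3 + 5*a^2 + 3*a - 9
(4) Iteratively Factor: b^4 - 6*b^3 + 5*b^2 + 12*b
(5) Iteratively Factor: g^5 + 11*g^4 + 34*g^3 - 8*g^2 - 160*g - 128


(1) = (x - 5)*(x^2 - 8*x + 16) = (x - 5)*(x - 4)*(x - 4)
(2) = (s - 1)*(s^2 - 2*s - 15) = (s - 1)*(s + 3)*(s - 5)
(3) = (a + 3)*(a^2 + 2*a - 3) = (a - 1)*(a + 3)*(a + 3)
(4) = (b - 3)*(b^3 - 3*b^2 - 4*b) = (b - 4)*(b - 3)*(b^2 + b) = b*(b - 4)*(b - 3)*(b + 1)
(5) = (g + 4)*(g^4 + 7*g^3 + 6*g^2 - 32*g - 32) = (g + 4)^2*(g^3 + 3*g^2 - 6*g - 8) = (g - 2)*(g + 4)^2*(g^2 + 5*g + 4) = (g - 2)*(g + 4)^3*(g + 1)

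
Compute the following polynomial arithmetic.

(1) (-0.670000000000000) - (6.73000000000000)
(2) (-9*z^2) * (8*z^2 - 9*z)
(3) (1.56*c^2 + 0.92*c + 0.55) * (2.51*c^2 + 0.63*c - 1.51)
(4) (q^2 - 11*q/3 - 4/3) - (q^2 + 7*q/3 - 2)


(1) = -7.40000000000000
(2) = -72*z^4 + 81*z^3
(3) = 3.9156*c^4 + 3.292*c^3 - 0.3955*c^2 - 1.0427*c - 0.8305
(4) = 2/3 - 6*q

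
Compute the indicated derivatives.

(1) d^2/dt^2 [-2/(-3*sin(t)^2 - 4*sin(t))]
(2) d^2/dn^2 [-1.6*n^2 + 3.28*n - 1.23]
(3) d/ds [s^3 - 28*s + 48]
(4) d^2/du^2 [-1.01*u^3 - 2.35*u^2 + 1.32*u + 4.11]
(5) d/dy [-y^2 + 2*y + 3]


(1) = 4*(-18*sin(t) - 18 + 19/sin(t) + 36/sin(t)^2 + 16/sin(t)^3)/(3*sin(t) + 4)^3
(2) = -3.20000000000000
(3) = 3*s^2 - 28
(4) = -6.06*u - 4.7
(5) = 2 - 2*y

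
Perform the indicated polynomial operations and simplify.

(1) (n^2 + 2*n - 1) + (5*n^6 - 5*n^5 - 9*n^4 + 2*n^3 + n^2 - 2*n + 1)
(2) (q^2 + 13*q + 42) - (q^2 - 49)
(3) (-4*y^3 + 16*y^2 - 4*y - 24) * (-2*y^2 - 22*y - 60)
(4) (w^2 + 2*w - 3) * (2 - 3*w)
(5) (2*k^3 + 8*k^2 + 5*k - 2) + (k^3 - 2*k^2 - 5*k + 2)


(1) = 5*n^6 - 5*n^5 - 9*n^4 + 2*n^3 + 2*n^2
(2) = 13*q + 91
(3) = 8*y^5 + 56*y^4 - 104*y^3 - 824*y^2 + 768*y + 1440
(4) = -3*w^3 - 4*w^2 + 13*w - 6
(5) = 3*k^3 + 6*k^2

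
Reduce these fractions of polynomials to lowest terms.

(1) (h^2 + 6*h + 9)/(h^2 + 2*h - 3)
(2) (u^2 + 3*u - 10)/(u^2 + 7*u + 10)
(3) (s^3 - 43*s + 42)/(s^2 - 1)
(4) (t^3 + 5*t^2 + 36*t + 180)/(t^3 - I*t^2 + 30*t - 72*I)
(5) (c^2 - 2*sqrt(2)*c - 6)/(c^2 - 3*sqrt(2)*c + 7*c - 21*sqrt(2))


(1) = (h + 3)/(h - 1)
(2) = (u - 2)/(u + 2)
(3) = (s^2 + s - 42)/(s + 1)
(4) = (t^2 + t*(5 - 6*I) - 30*I)/(t^2 - 7*I*t - 12)
(5) = (c + sqrt(2))/(c + 7)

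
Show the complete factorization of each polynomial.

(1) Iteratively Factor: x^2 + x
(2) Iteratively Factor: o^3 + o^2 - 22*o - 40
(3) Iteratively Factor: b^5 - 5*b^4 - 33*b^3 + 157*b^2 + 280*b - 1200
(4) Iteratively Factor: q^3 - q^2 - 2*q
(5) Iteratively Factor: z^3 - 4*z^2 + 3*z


(1) = (x + 1)*(x)
(2) = (o + 4)*(o^2 - 3*o - 10) = (o + 2)*(o + 4)*(o - 5)
(3) = (b + 4)*(b^4 - 9*b^3 + 3*b^2 + 145*b - 300) = (b + 4)^2*(b^3 - 13*b^2 + 55*b - 75) = (b - 3)*(b + 4)^2*(b^2 - 10*b + 25) = (b - 5)*(b - 3)*(b + 4)^2*(b - 5)
(4) = (q + 1)*(q^2 - 2*q) = (q - 2)*(q + 1)*(q)
(5) = (z)*(z^2 - 4*z + 3) = z*(z - 1)*(z - 3)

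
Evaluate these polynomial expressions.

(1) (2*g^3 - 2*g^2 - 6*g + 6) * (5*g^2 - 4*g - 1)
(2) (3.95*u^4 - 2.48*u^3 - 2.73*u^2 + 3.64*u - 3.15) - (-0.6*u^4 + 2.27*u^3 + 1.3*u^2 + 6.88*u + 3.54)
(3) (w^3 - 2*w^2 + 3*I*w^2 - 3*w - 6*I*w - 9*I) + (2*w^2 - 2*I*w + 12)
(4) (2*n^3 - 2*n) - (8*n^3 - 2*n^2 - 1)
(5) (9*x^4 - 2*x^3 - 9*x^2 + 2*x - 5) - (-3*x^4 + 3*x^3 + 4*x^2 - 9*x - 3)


(1) = 10*g^5 - 18*g^4 - 24*g^3 + 56*g^2 - 18*g - 6
(2) = 4.55*u^4 - 4.75*u^3 - 4.03*u^2 - 3.24*u - 6.69
(3) = w^3 + 3*I*w^2 - 3*w - 8*I*w + 12 - 9*I
(4) = -6*n^3 + 2*n^2 - 2*n + 1
(5) = 12*x^4 - 5*x^3 - 13*x^2 + 11*x - 2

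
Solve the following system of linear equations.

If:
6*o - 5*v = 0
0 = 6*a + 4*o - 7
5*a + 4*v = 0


Then:
a = 42/11
o = -175/44
v = -105/22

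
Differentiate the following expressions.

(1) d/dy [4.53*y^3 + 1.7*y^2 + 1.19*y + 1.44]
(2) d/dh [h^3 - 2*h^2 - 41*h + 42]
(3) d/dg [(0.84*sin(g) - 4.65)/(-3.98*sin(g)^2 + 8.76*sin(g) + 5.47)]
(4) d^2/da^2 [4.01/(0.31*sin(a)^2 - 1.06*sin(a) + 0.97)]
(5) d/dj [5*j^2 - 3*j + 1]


(1) = 13.59*y^2 + 3.4*y + 1.19
(2) = 3*h^2 - 4*h - 41
(3) = (3.3432*sin(g)^2 - 37.014*sin(g) + 45.3288)*cos(g)/(15.8404*sin(g)^4 - 69.7296*sin(g)^3 + 33.1964*sin(g)^2 + 95.8344*sin(g) + 29.9209)
(4) = (-1.541444*sin(a)^4 + 3.953058*sin(a)^3 + 2.629758*sin(a)^2 - 12.029198*sin(a) + 6.599658)/(0.31*sin(a)^2 - 1.06*sin(a) + 0.97)^3
(5) = 10*j - 3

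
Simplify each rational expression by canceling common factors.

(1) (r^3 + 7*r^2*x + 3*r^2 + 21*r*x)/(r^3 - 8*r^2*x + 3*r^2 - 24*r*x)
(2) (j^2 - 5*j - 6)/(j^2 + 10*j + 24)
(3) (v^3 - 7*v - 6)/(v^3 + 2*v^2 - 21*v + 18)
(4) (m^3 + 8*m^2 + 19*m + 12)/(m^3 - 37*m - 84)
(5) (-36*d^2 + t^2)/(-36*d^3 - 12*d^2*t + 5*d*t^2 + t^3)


(1) = (-r - 7*x)/(-r + 8*x)
(2) = (j^2 - 5*j - 6)/(j^2 + 10*j + 24)
(3) = (v^2 + 3*v + 2)/(v^2 + 5*v - 6)
(4) = (m + 1)/(m - 7)
(5) = (-6*d + t)/(-6*d^2 - d*t + t^2)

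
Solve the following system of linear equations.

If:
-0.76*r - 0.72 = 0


Then:
r = -0.95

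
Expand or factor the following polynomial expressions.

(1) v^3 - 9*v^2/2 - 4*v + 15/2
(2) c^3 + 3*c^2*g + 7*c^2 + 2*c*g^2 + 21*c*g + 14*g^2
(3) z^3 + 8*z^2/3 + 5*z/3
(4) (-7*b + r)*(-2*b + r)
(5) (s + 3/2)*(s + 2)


(1) = (v - 5)*(v - 1)*(v + 3/2)
(2) = (c + 7)*(c + g)*(c + 2*g)
(3) = z*(z + 1)*(z + 5/3)
(4) = 14*b^2 - 9*b*r + r^2
(5) = s^2 + 7*s/2 + 3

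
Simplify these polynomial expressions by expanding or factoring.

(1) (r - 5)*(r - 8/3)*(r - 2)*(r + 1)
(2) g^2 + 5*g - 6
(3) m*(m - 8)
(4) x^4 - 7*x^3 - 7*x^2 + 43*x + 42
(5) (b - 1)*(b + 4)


(1) = r^4 - 26*r^3/3 + 19*r^2 + 2*r - 80/3
(2) = (g - 1)*(g + 6)
(3) = m^2 - 8*m
(4) = (x - 7)*(x - 3)*(x + 1)*(x + 2)
(5) = b^2 + 3*b - 4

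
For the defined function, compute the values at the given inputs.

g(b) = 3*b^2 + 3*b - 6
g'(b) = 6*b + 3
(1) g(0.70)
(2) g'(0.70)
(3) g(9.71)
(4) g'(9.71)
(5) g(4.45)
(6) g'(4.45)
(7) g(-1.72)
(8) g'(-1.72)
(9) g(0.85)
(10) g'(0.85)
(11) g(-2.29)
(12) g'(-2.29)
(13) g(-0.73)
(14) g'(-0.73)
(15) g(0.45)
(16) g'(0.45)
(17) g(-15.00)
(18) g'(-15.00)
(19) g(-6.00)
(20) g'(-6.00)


(1) = -2.43
(2) = 7.20
(3) = 305.98
(4) = 61.26
(5) = 66.76
(6) = 29.70
(7) = -2.28
(8) = -7.32
(9) = -1.28
(10) = 8.10
(11) = 2.86
(12) = -10.74
(13) = -6.59
(14) = -1.38
(15) = -4.04
(16) = 5.70
(17) = 624.00
(18) = -87.00
(19) = 84.00
(20) = -33.00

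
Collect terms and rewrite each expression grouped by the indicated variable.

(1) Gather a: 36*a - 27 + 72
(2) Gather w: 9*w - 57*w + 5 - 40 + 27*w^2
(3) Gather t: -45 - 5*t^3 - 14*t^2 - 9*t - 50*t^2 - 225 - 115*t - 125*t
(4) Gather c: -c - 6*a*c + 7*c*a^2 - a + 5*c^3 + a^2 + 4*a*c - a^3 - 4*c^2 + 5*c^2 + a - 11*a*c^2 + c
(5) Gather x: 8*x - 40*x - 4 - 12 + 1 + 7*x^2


(1) = 36*a + 45
(2) = 27*w^2 - 48*w - 35
(3) = -5*t^3 - 64*t^2 - 249*t - 270
(4) = -a^3 + a^2 + 5*c^3 + c^2*(1 - 11*a) + c*(7*a^2 - 2*a)
(5) = 7*x^2 - 32*x - 15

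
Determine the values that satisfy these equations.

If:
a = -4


Then:
a = -4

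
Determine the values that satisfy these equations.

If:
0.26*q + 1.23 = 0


Then:
q = -4.73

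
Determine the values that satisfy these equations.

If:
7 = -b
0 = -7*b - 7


Then:
No Solution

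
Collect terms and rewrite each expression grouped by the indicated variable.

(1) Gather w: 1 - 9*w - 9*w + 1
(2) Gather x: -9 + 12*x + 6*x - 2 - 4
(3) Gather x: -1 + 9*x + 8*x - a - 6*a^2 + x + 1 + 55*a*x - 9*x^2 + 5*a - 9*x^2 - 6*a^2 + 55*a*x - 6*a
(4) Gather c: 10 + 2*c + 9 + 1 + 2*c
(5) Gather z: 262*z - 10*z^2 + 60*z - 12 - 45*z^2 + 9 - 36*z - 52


(1) = 2 - 18*w
(2) = 18*x - 15
(3) = -12*a^2 - 2*a - 18*x^2 + x*(110*a + 18)
(4) = 4*c + 20
(5) = -55*z^2 + 286*z - 55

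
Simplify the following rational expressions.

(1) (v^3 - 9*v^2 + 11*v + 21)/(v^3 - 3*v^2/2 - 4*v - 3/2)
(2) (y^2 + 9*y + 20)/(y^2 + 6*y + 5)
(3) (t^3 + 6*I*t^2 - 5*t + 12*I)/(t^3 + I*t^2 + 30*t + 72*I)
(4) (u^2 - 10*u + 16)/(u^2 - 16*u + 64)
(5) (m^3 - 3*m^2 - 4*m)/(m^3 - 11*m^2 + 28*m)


(1) = (2*v - 14)/(2*v + 1)
(2) = (y + 4)/(y + 1)
(3) = (t - I)/(t - 6*I)
(4) = (u - 2)/(u - 8)
(5) = (m + 1)/(m - 7)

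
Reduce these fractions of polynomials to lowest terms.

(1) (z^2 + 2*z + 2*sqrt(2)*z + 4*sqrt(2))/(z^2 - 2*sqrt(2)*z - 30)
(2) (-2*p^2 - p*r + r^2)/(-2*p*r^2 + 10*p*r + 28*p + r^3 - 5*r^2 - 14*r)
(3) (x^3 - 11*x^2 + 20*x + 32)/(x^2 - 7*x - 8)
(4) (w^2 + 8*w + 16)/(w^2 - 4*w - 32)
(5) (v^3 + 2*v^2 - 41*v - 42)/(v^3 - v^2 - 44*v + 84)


(1) = (z^2 + z*(2 + 2*sqrt(2)) + 4*sqrt(2))/(z^2 - 2*sqrt(2)*z - 30)
(2) = (p + r)/(r^2 - 5*r - 14)
(3) = x - 4
(4) = (w + 4)/(w - 8)
(5) = (v + 1)/(v - 2)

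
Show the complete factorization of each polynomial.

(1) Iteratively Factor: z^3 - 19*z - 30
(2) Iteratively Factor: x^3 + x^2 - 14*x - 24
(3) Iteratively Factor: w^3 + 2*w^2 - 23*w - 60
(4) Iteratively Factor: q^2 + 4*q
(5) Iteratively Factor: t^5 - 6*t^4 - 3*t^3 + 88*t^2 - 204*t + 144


(1) = (z + 3)*(z^2 - 3*z - 10) = (z - 5)*(z + 3)*(z + 2)
(2) = (x - 4)*(x^2 + 5*x + 6) = (x - 4)*(x + 2)*(x + 3)
(3) = (w + 4)*(w^2 - 2*w - 15) = (w + 3)*(w + 4)*(w - 5)
(4) = (q + 4)*(q)
(5) = (t - 3)*(t^4 - 3*t^3 - 12*t^2 + 52*t - 48) = (t - 3)*(t - 2)*(t^3 - t^2 - 14*t + 24) = (t - 3)*(t - 2)^2*(t^2 + t - 12) = (t - 3)^2*(t - 2)^2*(t + 4)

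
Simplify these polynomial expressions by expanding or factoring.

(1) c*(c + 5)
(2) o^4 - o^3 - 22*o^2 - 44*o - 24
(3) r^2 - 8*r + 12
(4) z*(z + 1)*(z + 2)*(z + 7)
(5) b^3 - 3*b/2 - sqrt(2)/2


(1) = c^2 + 5*c
(2) = (o - 6)*(o + 1)*(o + 2)^2
(3) = (r - 6)*(r - 2)
(4) = z^4 + 10*z^3 + 23*z^2 + 14*z
(5) = (b - sqrt(2))*(b + sqrt(2)/2)^2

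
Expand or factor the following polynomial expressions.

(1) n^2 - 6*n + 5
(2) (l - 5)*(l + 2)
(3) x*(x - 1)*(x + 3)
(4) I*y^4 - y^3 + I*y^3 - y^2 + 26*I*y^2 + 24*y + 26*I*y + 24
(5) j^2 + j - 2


(1) = (n - 5)*(n - 1)
(2) = l^2 - 3*l - 10
(3) = x^3 + 2*x^2 - 3*x
(4) = (y - 4*I)*(y - I)*(y + 6*I)*(I*y + I)
(5) = (j - 1)*(j + 2)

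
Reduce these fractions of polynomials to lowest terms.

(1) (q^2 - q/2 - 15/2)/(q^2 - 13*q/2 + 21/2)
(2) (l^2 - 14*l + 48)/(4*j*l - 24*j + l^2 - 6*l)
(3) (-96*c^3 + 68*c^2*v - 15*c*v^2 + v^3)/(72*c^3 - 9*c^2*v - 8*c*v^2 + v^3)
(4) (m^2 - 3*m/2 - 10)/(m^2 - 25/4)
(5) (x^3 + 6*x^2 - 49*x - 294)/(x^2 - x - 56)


(1) = (2*q + 5)/(2*q - 7)
(2) = (l - 8)/(4*j + l)
(3) = (-4*c + v)/(3*c + v)
(4) = (2*m - 8)/(2*m - 5)
(5) = (x^2 - x - 42)/(x - 8)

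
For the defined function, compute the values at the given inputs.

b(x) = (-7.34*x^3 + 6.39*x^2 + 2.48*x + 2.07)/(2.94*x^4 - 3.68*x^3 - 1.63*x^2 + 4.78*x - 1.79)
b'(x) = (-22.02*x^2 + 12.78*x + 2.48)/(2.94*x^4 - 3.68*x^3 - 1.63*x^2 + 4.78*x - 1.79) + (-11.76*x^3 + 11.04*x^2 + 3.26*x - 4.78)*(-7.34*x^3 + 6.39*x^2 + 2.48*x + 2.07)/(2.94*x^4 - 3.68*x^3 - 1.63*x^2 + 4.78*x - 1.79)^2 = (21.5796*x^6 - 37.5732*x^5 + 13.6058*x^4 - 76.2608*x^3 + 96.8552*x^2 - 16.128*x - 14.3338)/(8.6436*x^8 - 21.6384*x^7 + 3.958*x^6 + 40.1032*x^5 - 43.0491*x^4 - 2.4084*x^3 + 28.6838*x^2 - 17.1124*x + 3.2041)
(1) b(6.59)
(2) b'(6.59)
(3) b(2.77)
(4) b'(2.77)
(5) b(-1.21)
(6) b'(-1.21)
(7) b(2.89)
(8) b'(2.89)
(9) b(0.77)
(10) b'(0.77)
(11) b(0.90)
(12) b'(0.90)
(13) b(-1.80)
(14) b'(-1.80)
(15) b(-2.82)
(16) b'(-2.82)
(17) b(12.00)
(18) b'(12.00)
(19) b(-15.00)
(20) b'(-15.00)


(1) = -0.41
(2) = 0.07
(3) = -1.04
(4) = 0.40
(5) = 7.49
(6) = 58.20
(7) = -1.00
(8) = 0.37
(9) = 15.91
(10) = -65.29
(11) = 9.42
(12) = -40.58
(13) = 1.67
(14) = 1.76
(15) = 0.88
(16) = 0.36
(17) = -0.22
(18) = 0.02
(19) = 0.16
(20) = 0.01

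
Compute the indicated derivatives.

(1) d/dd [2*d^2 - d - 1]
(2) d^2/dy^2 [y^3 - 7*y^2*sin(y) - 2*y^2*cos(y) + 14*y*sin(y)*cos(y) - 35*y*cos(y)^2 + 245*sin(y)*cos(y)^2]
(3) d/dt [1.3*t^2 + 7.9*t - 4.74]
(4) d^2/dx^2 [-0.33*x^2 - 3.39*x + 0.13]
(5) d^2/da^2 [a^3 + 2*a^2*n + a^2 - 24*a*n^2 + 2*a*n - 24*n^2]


(1) = 4*d - 1
(2) = 7*y^2*sin(y) + 2*y^2*cos(y) + 8*y*sin(y) - 28*y*sin(2*y) - 28*y*cos(y) + 70*y*cos(2*y) + 6*y - 301*sin(y)/4 + 70*sin(2*y) - 2205*sin(3*y)/4 - 4*cos(y) + 28*cos(2*y)
(3) = 2.6*t + 7.9
(4) = -0.660000000000000
(5) = 6*a + 4*n + 2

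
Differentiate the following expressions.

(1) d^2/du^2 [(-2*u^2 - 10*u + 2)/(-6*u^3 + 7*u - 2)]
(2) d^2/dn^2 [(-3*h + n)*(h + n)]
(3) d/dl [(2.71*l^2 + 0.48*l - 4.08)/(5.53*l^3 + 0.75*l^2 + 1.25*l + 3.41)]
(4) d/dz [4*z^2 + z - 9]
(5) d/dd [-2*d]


(1) = 4*(36*u^6 + 540*u^5 - 90*u^4 + 126*u^3 - 234*u^2 + 36*u + 25)/(216*u^9 - 756*u^7 + 216*u^6 + 882*u^5 - 504*u^4 - 271*u^3 + 294*u^2 - 84*u + 8)
(2) = 2
(3) = (-14.9863*l^4 - 5.3088*l^3 + 70.7147*l^2 + 24.6022*l + 6.7368)/(30.5809*l^6 + 8.295*l^5 + 14.3875*l^4 + 39.5896*l^3 + 6.6775*l^2 + 8.525*l + 11.6281)
(4) = 8*z + 1
(5) = -2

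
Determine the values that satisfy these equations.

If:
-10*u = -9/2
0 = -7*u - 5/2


Then:
No Solution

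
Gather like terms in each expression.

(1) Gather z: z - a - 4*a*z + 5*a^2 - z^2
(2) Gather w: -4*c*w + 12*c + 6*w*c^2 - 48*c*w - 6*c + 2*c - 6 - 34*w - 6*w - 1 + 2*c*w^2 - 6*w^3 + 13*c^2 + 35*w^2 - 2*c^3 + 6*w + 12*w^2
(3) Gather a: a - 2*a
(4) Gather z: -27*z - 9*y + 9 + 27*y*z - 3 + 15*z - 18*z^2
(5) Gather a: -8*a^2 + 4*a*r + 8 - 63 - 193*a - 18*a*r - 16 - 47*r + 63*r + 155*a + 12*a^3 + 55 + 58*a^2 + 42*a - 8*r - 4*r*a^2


(1) = 5*a^2 - a - z^2 + z*(1 - 4*a)
(2) = -2*c^3 + 13*c^2 + 8*c - 6*w^3 + w^2*(2*c + 47) + w*(6*c^2 - 52*c - 34) - 7
(3) = -a
(4) = -9*y - 18*z^2 + z*(27*y - 12) + 6
(5) = 12*a^3 + a^2*(50 - 4*r) + a*(4 - 14*r) + 8*r - 16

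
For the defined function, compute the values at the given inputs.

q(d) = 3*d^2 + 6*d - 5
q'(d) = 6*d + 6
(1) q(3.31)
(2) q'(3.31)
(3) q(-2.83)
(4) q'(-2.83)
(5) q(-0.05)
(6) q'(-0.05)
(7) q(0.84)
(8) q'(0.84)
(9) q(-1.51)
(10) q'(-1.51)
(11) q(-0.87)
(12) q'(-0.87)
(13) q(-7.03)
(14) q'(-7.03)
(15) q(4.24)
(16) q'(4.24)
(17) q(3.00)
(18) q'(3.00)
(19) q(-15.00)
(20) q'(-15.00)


(1) = 47.73
(2) = 25.86
(3) = 2.05
(4) = -10.98
(5) = -5.29
(6) = 5.70
(7) = 2.16
(8) = 11.04
(9) = -7.22
(10) = -3.06
(11) = -7.95
(12) = 0.78
(13) = 101.08
(14) = -36.18
(15) = 74.37
(16) = 31.44
(17) = 40.00
(18) = 24.00
(19) = 580.00
(20) = -84.00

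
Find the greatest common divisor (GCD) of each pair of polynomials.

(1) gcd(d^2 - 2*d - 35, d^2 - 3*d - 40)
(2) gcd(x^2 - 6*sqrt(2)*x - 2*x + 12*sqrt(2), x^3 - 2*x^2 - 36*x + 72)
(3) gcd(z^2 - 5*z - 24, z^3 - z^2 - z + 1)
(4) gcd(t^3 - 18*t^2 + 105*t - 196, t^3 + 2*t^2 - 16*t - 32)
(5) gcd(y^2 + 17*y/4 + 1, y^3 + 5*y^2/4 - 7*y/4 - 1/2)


(1) = gcd((d - 7)*(d + 5), (d - 8)*(d + 5)) = d + 5
(2) = x - 2
(3) = 1
(4) = t - 4
(5) = gcd((y + 1/4)*(y + 4), (y - 1)*(y + 1/4)*(y + 2)) = y + 1/4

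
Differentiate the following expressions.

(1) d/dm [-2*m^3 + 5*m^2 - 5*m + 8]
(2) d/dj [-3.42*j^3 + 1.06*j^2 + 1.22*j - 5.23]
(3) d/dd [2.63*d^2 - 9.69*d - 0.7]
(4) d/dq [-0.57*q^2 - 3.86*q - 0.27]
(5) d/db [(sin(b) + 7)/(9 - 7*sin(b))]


(1) = -6*m^2 + 10*m - 5
(2) = -10.26*j^2 + 2.12*j + 1.22
(3) = 5.26*d - 9.69
(4) = -1.14*q - 3.86
(5) = 58*cos(b)/(7*sin(b) - 9)^2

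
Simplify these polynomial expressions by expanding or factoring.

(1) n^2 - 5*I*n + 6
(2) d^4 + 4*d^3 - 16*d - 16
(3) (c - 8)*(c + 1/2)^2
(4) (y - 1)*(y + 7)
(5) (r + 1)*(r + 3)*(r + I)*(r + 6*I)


(1) = (n - 6*I)*(n + I)
(2) = (d - 2)*(d + 2)^3
(3) = c^3 - 7*c^2 - 31*c/4 - 2
(4) = y^2 + 6*y - 7
(5) = r^4 + 4*r^3 + 7*I*r^3 - 3*r^2 + 28*I*r^2 - 24*r + 21*I*r - 18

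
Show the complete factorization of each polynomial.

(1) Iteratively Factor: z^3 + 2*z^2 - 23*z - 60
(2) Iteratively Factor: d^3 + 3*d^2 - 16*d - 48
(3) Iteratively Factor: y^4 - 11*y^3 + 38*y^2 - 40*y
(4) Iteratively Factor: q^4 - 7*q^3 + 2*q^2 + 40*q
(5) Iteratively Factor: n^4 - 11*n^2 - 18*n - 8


(1) = (z + 4)*(z^2 - 2*z - 15) = (z + 3)*(z + 4)*(z - 5)
(2) = (d + 3)*(d^2 - 16) = (d + 3)*(d + 4)*(d - 4)
(3) = (y - 4)*(y^3 - 7*y^2 + 10*y) = (y - 5)*(y - 4)*(y^2 - 2*y) = y*(y - 5)*(y - 4)*(y - 2)
(4) = (q - 5)*(q^3 - 2*q^2 - 8*q) = (q - 5)*(q - 4)*(q^2 + 2*q) = (q - 5)*(q - 4)*(q + 2)*(q)
(5) = (n - 4)*(n^3 + 4*n^2 + 5*n + 2) = (n - 4)*(n + 1)*(n^2 + 3*n + 2) = (n - 4)*(n + 1)^2*(n + 2)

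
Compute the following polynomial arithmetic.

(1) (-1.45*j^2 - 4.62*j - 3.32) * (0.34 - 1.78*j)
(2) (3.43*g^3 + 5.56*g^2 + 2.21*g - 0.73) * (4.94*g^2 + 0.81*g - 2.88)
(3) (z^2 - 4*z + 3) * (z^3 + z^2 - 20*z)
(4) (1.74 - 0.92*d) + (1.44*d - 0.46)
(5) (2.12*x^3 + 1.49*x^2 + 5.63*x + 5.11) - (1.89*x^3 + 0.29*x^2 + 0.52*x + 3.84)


(1) = 2.581*j^3 + 7.7306*j^2 + 4.3388*j - 1.1288
(2) = 16.9442*g^5 + 30.2447*g^4 + 5.5426*g^3 - 17.8289*g^2 - 6.9561*g + 2.1024
(3) = z^5 - 3*z^4 - 21*z^3 + 83*z^2 - 60*z
(4) = 0.52*d + 1.28
(5) = 0.23*x^3 + 1.2*x^2 + 5.11*x + 1.27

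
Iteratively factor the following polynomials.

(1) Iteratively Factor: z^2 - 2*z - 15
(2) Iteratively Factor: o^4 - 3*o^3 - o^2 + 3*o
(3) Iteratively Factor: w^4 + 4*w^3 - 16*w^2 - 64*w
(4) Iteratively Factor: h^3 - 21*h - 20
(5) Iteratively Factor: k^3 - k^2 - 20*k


(1) = (z + 3)*(z - 5)
(2) = (o - 1)*(o^3 - 2*o^2 - 3*o) = (o - 3)*(o - 1)*(o^2 + o) = (o - 3)*(o - 1)*(o + 1)*(o)
(3) = (w + 4)*(w^3 - 16*w) = (w - 4)*(w + 4)*(w^2 + 4*w) = w*(w - 4)*(w + 4)*(w + 4)
(4) = (h + 4)*(h^2 - 4*h - 5) = (h - 5)*(h + 4)*(h + 1)
(5) = (k + 4)*(k^2 - 5*k) = k*(k + 4)*(k - 5)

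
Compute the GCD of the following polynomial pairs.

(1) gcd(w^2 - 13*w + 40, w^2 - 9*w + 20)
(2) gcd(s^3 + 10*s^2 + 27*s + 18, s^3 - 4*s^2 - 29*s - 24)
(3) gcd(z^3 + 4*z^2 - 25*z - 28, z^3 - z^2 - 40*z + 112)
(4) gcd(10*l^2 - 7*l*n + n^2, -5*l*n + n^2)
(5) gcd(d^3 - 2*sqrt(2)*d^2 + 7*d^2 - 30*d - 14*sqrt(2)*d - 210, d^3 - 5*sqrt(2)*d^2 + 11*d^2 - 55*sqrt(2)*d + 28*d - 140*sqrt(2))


(1) = w - 5
(2) = gcd((s + 1)*(s + 3)*(s + 6), (s - 8)*(s + 1)*(s + 3)) = s^2 + 4*s + 3
(3) = gcd((z - 4)*(z + 1)*(z + 7), (z - 4)^2*(z + 7)) = z^2 + 3*z - 28
(4) = 5*l - n
(5) = d^2 + d*(7 - 5*sqrt(2)) - 35*sqrt(2)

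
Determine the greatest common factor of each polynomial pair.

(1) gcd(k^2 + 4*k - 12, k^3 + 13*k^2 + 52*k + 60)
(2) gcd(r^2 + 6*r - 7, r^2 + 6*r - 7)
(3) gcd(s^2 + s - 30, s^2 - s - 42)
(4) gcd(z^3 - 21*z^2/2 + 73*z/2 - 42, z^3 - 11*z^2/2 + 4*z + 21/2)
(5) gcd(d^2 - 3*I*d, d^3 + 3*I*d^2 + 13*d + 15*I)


(1) = gcd((k - 2)*(k + 6), (k + 2)*(k + 5)*(k + 6)) = k + 6
(2) = r^2 + 6*r - 7
(3) = gcd((s - 5)*(s + 6), (s - 7)*(s + 6)) = s + 6
(4) = gcd((z - 4)*(z - 7/2)*(z - 3), (z - 7/2)*(z - 3)*(z + 1)) = z^2 - 13*z/2 + 21/2
(5) = d - 3*I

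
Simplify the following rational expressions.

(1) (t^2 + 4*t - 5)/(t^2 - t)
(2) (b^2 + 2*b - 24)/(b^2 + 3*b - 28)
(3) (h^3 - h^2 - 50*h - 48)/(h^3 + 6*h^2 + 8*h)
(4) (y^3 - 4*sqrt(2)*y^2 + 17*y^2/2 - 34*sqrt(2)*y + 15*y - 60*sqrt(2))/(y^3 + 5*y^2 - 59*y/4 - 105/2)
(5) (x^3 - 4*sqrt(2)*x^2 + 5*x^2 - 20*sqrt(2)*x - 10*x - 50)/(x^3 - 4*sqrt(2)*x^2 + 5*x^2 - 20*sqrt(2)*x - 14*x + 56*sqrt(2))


(1) = (t + 5)/t
(2) = (b + 6)/(b + 7)
(3) = (h^3 - h^2 - 50*h - 48)/(h^3 + 6*h^2 + 8*h)
(4) = (8*y - 32*sqrt(2))/(8*y - 28)
(5) = (x^3 + x^2*(5 - 4*sqrt(2)) + x*(-20*sqrt(2) - 10) - 50)/(x^3 + x^2*(5 - 4*sqrt(2)) + x*(-20*sqrt(2) - 14) + 56*sqrt(2))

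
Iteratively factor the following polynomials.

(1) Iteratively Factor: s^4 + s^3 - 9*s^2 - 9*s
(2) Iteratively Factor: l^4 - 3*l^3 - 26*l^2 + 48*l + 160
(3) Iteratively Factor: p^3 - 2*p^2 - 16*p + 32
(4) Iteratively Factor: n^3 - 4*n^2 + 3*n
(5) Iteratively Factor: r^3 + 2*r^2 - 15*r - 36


(1) = (s)*(s^3 + s^2 - 9*s - 9) = s*(s - 3)*(s^2 + 4*s + 3) = s*(s - 3)*(s + 1)*(s + 3)
(2) = (l + 4)*(l^3 - 7*l^2 + 2*l + 40) = (l - 4)*(l + 4)*(l^2 - 3*l - 10) = (l - 4)*(l + 2)*(l + 4)*(l - 5)
(3) = (p - 4)*(p^2 + 2*p - 8) = (p - 4)*(p + 4)*(p - 2)
(4) = (n)*(n^2 - 4*n + 3) = n*(n - 1)*(n - 3)
(5) = (r + 3)*(r^2 - r - 12) = (r - 4)*(r + 3)*(r + 3)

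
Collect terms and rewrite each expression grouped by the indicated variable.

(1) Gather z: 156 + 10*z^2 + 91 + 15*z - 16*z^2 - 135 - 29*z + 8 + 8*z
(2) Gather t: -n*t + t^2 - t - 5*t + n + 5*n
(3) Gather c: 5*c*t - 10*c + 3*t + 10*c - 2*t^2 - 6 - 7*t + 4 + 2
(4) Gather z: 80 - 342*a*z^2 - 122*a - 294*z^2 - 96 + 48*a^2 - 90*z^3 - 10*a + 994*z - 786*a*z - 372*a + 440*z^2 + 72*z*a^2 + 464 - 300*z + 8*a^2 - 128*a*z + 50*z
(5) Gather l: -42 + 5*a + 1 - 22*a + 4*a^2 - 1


(1) = -6*z^2 - 6*z + 120
(2) = 6*n + t^2 + t*(-n - 6)
(3) = 5*c*t - 2*t^2 - 4*t
(4) = 56*a^2 - 504*a - 90*z^3 + z^2*(146 - 342*a) + z*(72*a^2 - 914*a + 744) + 448
(5) = 4*a^2 - 17*a - 42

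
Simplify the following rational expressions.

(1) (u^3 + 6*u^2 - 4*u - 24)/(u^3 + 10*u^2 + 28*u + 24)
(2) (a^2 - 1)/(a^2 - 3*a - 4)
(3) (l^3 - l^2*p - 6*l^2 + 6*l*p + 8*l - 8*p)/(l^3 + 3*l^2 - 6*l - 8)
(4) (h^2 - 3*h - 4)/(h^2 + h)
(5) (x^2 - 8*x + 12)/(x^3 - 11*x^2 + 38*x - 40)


(1) = (u - 2)/(u + 2)
(2) = (a - 1)/(a - 4)
(3) = (l^2 - l*p - 4*l + 4*p)/(l^2 + 5*l + 4)
(4) = (h - 4)/h
(5) = (x - 6)/(x^2 - 9*x + 20)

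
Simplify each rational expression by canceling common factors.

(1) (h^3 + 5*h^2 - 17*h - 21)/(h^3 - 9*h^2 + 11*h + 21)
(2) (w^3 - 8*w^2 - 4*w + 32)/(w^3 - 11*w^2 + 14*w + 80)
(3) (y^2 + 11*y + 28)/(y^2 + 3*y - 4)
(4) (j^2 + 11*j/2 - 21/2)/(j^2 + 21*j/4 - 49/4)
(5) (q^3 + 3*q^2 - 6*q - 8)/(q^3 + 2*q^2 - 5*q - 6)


(1) = (h + 7)/(h - 7)
(2) = (w - 2)/(w - 5)
(3) = (y + 7)/(y - 1)
(4) = (4*j - 6)/(4*j - 7)
(5) = (q + 4)/(q + 3)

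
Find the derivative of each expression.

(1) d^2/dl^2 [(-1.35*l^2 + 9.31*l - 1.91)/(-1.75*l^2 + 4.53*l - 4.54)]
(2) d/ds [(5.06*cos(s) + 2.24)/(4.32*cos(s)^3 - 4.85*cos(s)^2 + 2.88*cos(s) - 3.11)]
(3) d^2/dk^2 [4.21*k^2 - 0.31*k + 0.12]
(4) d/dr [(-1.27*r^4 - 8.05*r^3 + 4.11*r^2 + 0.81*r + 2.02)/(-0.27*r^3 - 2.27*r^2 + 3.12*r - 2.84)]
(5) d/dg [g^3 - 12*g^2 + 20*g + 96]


(1) = (-35.6195*l^3 - 29.25825*l^2 + 352.95855*l - 279.251386)/(5.359375*l^6 - 41.619375*l^5 + 149.445975*l^4 - 308.904777*l^3 + 387.705558*l^2 - 280.111644*l + 93.576664)
(2) = (43.7184*cos(s)^3 + 4.4894*cos(s)^2 - 21.728*cos(s) + 22.1878)*sin(s)/(18.6624*cos(s)^6 - 41.904*cos(s)^5 + 48.4057*cos(s)^4 - 54.8064*cos(s)^3 + 38.4614*cos(s)^2 - 17.9136*cos(s) + 9.6721)
(3) = 8.42000000000000
(4) = (0.3429*r^6 + 5.7658*r^5 + 7.496*r^4 - 35.3674*r^3 + 84.8841*r^2 - 14.174*r - 8.6028)/(0.0729*r^6 + 1.2258*r^5 + 3.4681*r^4 - 12.6312*r^3 + 22.628*r^2 - 17.7216*r + 8.0656)
(5) = 3*g^2 - 24*g + 20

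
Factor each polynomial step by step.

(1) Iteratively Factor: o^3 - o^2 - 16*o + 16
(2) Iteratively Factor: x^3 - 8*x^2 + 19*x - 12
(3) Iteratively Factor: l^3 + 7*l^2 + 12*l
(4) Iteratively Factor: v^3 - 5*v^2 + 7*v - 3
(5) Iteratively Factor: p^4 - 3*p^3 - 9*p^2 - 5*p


(1) = (o + 4)*(o^2 - 5*o + 4) = (o - 4)*(o + 4)*(o - 1)
(2) = (x - 3)*(x^2 - 5*x + 4) = (x - 4)*(x - 3)*(x - 1)
(3) = (l)*(l^2 + 7*l + 12) = l*(l + 3)*(l + 4)
(4) = (v - 1)*(v^2 - 4*v + 3) = (v - 3)*(v - 1)*(v - 1)
(5) = (p + 1)*(p^3 - 4*p^2 - 5*p) = (p + 1)^2*(p^2 - 5*p) = p*(p + 1)^2*(p - 5)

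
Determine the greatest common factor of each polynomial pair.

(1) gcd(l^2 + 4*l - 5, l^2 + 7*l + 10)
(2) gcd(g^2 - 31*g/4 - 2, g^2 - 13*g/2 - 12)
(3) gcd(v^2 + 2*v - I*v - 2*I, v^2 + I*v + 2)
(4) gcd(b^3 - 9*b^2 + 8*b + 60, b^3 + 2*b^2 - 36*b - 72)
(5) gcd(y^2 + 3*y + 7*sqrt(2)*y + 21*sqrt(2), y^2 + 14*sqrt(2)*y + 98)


(1) = gcd((l - 1)*(l + 5), (l + 2)*(l + 5)) = l + 5
(2) = g - 8
(3) = gcd((v + 2)*(v - I), (v - I)*(v + 2*I)) = v - I
(4) = gcd((b - 6)*(b - 5)*(b + 2), (b - 6)*(b + 2)*(b + 6)) = b^2 - 4*b - 12
(5) = y + 7*sqrt(2)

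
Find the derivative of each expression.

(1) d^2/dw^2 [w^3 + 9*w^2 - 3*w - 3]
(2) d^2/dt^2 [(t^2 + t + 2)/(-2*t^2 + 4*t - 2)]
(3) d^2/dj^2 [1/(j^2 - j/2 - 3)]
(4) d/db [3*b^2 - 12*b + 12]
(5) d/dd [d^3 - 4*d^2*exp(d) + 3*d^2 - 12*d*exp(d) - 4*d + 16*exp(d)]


(1) = 6*w + 18
(2) = 3*(-t - 3)/(t^4 - 4*t^3 + 6*t^2 - 4*t + 1)
(3) = 4*(4*j^2 - 2*j - (4*j - 1)^2 - 12)/(-2*j^2 + j + 6)^3
(4) = 6*b - 12
(5) = -4*d^2*exp(d) + 3*d^2 - 20*d*exp(d) + 6*d + 4*exp(d) - 4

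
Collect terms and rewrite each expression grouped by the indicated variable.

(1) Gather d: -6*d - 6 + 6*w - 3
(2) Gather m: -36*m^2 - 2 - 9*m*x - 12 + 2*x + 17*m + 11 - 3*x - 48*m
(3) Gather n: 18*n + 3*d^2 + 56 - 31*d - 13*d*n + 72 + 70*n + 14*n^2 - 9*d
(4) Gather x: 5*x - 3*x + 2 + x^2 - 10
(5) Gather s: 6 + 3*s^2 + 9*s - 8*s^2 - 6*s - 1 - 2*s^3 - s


(1) = -6*d + 6*w - 9
(2) = -36*m^2 + m*(-9*x - 31) - x - 3
(3) = 3*d^2 - 40*d + 14*n^2 + n*(88 - 13*d) + 128
(4) = x^2 + 2*x - 8
(5) = -2*s^3 - 5*s^2 + 2*s + 5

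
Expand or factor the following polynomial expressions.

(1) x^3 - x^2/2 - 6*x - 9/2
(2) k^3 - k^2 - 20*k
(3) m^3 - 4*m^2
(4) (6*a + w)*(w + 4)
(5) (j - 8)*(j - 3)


(1) = (x - 3)*(x + 1)*(x + 3/2)
(2) = k*(k - 5)*(k + 4)
(3) = m^2*(m - 4)
(4) = 6*a*w + 24*a + w^2 + 4*w
(5) = j^2 - 11*j + 24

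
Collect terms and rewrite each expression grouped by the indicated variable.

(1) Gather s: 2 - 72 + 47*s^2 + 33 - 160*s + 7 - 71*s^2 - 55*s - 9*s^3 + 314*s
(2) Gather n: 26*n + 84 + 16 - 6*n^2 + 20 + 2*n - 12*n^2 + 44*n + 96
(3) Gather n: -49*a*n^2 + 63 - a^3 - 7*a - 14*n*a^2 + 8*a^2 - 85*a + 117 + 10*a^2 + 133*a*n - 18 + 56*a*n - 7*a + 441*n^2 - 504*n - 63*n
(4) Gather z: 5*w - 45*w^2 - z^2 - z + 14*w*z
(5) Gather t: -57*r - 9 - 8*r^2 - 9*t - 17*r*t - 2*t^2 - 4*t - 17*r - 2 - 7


(1) = -9*s^3 - 24*s^2 + 99*s - 30
(2) = -18*n^2 + 72*n + 216
(3) = -a^3 + 18*a^2 - 99*a + n^2*(441 - 49*a) + n*(-14*a^2 + 189*a - 567) + 162
(4) = -45*w^2 + 5*w - z^2 + z*(14*w - 1)
(5) = -8*r^2 - 74*r - 2*t^2 + t*(-17*r - 13) - 18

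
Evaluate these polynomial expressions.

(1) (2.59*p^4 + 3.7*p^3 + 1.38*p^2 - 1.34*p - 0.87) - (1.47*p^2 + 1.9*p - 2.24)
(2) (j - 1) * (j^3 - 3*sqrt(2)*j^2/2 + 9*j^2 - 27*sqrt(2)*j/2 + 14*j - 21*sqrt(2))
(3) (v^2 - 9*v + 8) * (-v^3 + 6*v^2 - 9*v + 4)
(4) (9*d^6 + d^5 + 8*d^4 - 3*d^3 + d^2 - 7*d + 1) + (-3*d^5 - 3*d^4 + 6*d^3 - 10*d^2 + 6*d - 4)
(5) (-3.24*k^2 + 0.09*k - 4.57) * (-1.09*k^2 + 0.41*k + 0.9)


(1) = 2.59*p^4 + 3.7*p^3 - 0.09*p^2 - 3.24*p + 1.37
(2) = j^4 - 3*sqrt(2)*j^3/2 + 8*j^3 - 12*sqrt(2)*j^2 + 5*j^2 - 14*j - 15*sqrt(2)*j/2 + 21*sqrt(2)
(3) = -v^5 + 15*v^4 - 71*v^3 + 133*v^2 - 108*v + 32
(4) = 9*d^6 - 2*d^5 + 5*d^4 + 3*d^3 - 9*d^2 - d - 3
(5) = 3.5316*k^4 - 1.4265*k^3 + 2.1022*k^2 - 1.7927*k - 4.113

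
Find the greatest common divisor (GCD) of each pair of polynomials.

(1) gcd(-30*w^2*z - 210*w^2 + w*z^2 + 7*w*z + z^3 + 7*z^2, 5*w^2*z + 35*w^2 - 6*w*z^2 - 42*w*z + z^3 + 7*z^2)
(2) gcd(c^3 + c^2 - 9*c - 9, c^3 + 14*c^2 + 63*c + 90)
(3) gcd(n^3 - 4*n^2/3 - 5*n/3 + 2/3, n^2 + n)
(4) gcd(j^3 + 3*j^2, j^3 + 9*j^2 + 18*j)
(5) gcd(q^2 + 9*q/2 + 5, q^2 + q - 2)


(1) = -5*w*z - 35*w + z^2 + 7*z
(2) = c + 3
(3) = gcd((n - 2)*(n - 1/3)*(n + 1), n*(n + 1)) = n + 1
(4) = gcd(j^2*(j + 3), j*(j + 3)*(j + 6)) = j^2 + 3*j
(5) = q + 2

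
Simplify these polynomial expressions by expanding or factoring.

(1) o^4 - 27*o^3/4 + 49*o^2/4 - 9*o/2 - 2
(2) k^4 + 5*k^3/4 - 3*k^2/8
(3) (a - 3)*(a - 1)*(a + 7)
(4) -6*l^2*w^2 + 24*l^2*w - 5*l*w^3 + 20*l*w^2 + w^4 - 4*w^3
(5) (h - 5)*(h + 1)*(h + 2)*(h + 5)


(1) = (o - 4)*(o - 2)*(o - 1)*(o + 1/4)
(2) = k^2*(k - 1/4)*(k + 3/2)
(3) = a^3 + 3*a^2 - 25*a + 21
(4) = w*(-6*l + w)*(l + w)*(w - 4)
(5) = h^4 + 3*h^3 - 23*h^2 - 75*h - 50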